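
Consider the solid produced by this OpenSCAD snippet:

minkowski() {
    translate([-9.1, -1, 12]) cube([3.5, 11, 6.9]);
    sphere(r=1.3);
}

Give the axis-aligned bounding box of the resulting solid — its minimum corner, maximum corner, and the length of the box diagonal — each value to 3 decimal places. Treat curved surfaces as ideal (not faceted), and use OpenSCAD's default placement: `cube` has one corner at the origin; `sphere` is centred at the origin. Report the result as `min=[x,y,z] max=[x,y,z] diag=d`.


A = translate([-9.1, -1, 12]) cube([3.5, 11, 6.9]) → bbox [-9.1,-1,12] .. [-5.6,10,18.9]
B = sphere(r=1.3) → bbox [-1.3,-1.3,-1.3] .. [1.3,1.3,1.3]
lo = A.lo+B.lo = [-9.1-1.3, -1-1.3, 12-1.3] = [-10.400,-2.300,10.700]
hi = A.hi+B.hi = [-5.6+1.3, 10+1.3, 18.9+1.3] = [-4.300,11.300,20.200]
diag = √(6.1²+13.6²+9.5²) = √312.42 = 17.675

min=[-10.400,-2.300,10.700] max=[-4.300,11.300,20.200] diag=17.675


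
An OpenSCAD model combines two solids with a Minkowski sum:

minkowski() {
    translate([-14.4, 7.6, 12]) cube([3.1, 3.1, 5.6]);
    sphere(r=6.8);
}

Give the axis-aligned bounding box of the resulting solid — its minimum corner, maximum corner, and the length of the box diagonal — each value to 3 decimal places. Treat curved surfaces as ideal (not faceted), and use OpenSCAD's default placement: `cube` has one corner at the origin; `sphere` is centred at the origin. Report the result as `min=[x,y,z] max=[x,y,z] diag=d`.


A = translate([-14.4, 7.6, 12]) cube([3.1, 3.1, 5.6]) → bbox [-14.4,7.6,12] .. [-11.3,10.7,17.6]
B = sphere(r=6.8) → bbox [-6.8,-6.8,-6.8] .. [6.8,6.8,6.8]
lo = A.lo+B.lo = [-14.4-6.8, 7.6-6.8, 12-6.8] = [-21.200,0.800,5.200]
hi = A.hi+B.hi = [-11.3+6.8, 10.7+6.8, 17.6+6.8] = [-4.500,17.500,24.400]
diag = √(16.7²+16.7²+19.2²) = √926.42 = 30.437

min=[-21.200,0.800,5.200] max=[-4.500,17.500,24.400] diag=30.437


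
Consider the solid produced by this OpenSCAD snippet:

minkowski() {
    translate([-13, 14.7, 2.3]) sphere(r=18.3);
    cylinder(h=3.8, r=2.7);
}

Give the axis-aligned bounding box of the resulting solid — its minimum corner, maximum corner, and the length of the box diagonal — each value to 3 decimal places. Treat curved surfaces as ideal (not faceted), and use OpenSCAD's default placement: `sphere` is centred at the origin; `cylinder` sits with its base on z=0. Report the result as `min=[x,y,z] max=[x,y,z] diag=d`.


min=[-34.000,-6.300,-16.000] max=[8.000,35.700,24.400] diag=71.834

A = translate([-13, 14.7, 2.3]) sphere(r=18.3) → bbox [-31.3,-3.6,-16] .. [5.3,33,20.6]
B = cylinder(h=3.8, r=2.7) → bbox [-2.7,-2.7,0] .. [2.7,2.7,3.8]
lo = A.lo+B.lo = [-31.3-2.7, -3.6-2.7, -16+0] = [-34.000,-6.300,-16.000]
hi = A.hi+B.hi = [5.3+2.7, 33+2.7, 20.6+3.8] = [8.000,35.700,24.400]
diag = √(42²+42²+40.4²) = √5160.16 = 71.834


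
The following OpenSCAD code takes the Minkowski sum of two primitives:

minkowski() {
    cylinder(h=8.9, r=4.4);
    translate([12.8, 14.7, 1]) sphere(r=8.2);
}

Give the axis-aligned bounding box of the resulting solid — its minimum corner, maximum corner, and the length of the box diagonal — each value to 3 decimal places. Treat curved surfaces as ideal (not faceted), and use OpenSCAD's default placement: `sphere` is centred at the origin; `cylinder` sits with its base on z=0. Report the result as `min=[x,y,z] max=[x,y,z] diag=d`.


A = translate([12.8, 14.7, 1]) sphere(r=8.2) → bbox [4.6,6.5,-7.2] .. [21,22.9,9.2]
B = cylinder(h=8.9, r=4.4) → bbox [-4.4,-4.4,0] .. [4.4,4.4,8.9]
lo = A.lo+B.lo = [4.6-4.4, 6.5-4.4, -7.2+0] = [0.200,2.100,-7.200]
hi = A.hi+B.hi = [21+4.4, 22.9+4.4, 9.2+8.9] = [25.400,27.300,18.100]
diag = √(25.2²+25.2²+25.3²) = √1910.17 = 43.705

min=[0.200,2.100,-7.200] max=[25.400,27.300,18.100] diag=43.705


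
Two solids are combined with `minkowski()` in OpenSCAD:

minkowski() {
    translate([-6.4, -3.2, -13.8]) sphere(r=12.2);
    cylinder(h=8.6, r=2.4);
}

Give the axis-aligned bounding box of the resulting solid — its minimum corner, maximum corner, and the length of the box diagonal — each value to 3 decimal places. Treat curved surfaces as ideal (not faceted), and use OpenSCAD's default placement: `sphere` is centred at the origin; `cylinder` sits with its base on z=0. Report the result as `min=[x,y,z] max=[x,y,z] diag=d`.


min=[-21.000,-17.800,-26.000] max=[8.200,11.400,7.000] diag=52.861

A = translate([-6.4, -3.2, -13.8]) sphere(r=12.2) → bbox [-18.6,-15.4,-26] .. [5.8,9,-1.6]
B = cylinder(h=8.6, r=2.4) → bbox [-2.4,-2.4,0] .. [2.4,2.4,8.6]
lo = A.lo+B.lo = [-18.6-2.4, -15.4-2.4, -26+0] = [-21.000,-17.800,-26.000]
hi = A.hi+B.hi = [5.8+2.4, 9+2.4, -1.6+8.6] = [8.200,11.400,7.000]
diag = √(29.2²+29.2²+33²) = √2794.28 = 52.861


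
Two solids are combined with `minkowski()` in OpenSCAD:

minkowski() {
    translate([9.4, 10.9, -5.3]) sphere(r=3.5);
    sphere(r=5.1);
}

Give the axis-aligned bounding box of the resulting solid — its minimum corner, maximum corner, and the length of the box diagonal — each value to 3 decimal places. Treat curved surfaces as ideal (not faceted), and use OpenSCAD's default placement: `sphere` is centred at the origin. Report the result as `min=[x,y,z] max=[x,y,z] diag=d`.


A = translate([9.4, 10.9, -5.3]) sphere(r=3.5) → bbox [5.9,7.4,-8.8] .. [12.9,14.4,-1.8]
B = sphere(r=5.1) → bbox [-5.1,-5.1,-5.1] .. [5.1,5.1,5.1]
lo = A.lo+B.lo = [5.9-5.1, 7.4-5.1, -8.8-5.1] = [0.800,2.300,-13.900]
hi = A.hi+B.hi = [12.9+5.1, 14.4+5.1, -1.8+5.1] = [18.000,19.500,3.300]
diag = √(17.2²+17.2²+17.2²) = √887.52 = 29.791

min=[0.800,2.300,-13.900] max=[18.000,19.500,3.300] diag=29.791


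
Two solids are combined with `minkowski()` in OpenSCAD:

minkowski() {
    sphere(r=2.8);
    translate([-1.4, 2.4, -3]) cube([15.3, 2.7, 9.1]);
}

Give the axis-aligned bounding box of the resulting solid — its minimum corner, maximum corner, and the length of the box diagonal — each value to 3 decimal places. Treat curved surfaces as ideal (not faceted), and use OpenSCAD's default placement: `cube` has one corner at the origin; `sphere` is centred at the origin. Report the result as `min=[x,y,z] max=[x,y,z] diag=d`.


min=[-4.200,-0.400,-5.800] max=[16.700,7.900,8.900] diag=26.866

A = translate([-1.4, 2.4, -3]) cube([15.3, 2.7, 9.1]) → bbox [-1.4,2.4,-3] .. [13.9,5.1,6.1]
B = sphere(r=2.8) → bbox [-2.8,-2.8,-2.8] .. [2.8,2.8,2.8]
lo = A.lo+B.lo = [-1.4-2.8, 2.4-2.8, -3-2.8] = [-4.200,-0.400,-5.800]
hi = A.hi+B.hi = [13.9+2.8, 5.1+2.8, 6.1+2.8] = [16.700,7.900,8.900]
diag = √(20.9²+8.3²+14.7²) = √721.79 = 26.866


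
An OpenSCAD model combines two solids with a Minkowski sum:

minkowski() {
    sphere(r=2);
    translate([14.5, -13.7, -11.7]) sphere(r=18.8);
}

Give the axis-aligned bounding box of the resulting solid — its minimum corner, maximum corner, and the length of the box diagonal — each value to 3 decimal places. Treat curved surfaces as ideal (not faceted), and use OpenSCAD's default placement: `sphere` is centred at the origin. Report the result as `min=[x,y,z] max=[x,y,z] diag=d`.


min=[-6.300,-34.500,-32.500] max=[35.300,7.100,9.100] diag=72.053

A = translate([14.5, -13.7, -11.7]) sphere(r=18.8) → bbox [-4.3,-32.5,-30.5] .. [33.3,5.1,7.1]
B = sphere(r=2) → bbox [-2,-2,-2] .. [2,2,2]
lo = A.lo+B.lo = [-4.3-2, -32.5-2, -30.5-2] = [-6.300,-34.500,-32.500]
hi = A.hi+B.hi = [33.3+2, 5.1+2, 7.1+2] = [35.300,7.100,9.100]
diag = √(41.6²+41.6²+41.6²) = √5191.68 = 72.053


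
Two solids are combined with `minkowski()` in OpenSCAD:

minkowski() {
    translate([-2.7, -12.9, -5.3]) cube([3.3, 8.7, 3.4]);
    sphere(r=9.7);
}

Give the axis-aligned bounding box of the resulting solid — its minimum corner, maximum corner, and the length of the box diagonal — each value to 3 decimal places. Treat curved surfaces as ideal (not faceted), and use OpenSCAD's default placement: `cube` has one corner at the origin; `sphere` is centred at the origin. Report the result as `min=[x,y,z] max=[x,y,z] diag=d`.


min=[-12.400,-22.600,-15.000] max=[10.300,5.500,7.800] diag=42.717

A = translate([-2.7, -12.9, -5.3]) cube([3.3, 8.7, 3.4]) → bbox [-2.7,-12.9,-5.3] .. [0.6,-4.2,-1.9]
B = sphere(r=9.7) → bbox [-9.7,-9.7,-9.7] .. [9.7,9.7,9.7]
lo = A.lo+B.lo = [-2.7-9.7, -12.9-9.7, -5.3-9.7] = [-12.400,-22.600,-15.000]
hi = A.hi+B.hi = [0.6+9.7, -4.2+9.7, -1.9+9.7] = [10.300,5.500,7.800]
diag = √(22.7²+28.1²+22.8²) = √1824.74 = 42.717


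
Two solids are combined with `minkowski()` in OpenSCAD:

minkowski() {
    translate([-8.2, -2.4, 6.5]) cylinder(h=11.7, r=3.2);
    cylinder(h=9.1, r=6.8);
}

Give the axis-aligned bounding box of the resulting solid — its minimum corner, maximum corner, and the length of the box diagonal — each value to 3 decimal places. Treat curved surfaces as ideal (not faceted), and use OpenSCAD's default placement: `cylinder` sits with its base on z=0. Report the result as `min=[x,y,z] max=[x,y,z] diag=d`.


min=[-18.200,-12.400,6.500] max=[1.800,7.600,27.300] diag=35.109

A = translate([-8.2, -2.4, 6.5]) cylinder(h=11.7, r=3.2) → bbox [-11.4,-5.6,6.5] .. [-5,0.8,18.2]
B = cylinder(h=9.1, r=6.8) → bbox [-6.8,-6.8,0] .. [6.8,6.8,9.1]
lo = A.lo+B.lo = [-11.4-6.8, -5.6-6.8, 6.5+0] = [-18.200,-12.400,6.500]
hi = A.hi+B.hi = [-5+6.8, 0.8+6.8, 18.2+9.1] = [1.800,7.600,27.300]
diag = √(20²+20²+20.8²) = √1232.64 = 35.109


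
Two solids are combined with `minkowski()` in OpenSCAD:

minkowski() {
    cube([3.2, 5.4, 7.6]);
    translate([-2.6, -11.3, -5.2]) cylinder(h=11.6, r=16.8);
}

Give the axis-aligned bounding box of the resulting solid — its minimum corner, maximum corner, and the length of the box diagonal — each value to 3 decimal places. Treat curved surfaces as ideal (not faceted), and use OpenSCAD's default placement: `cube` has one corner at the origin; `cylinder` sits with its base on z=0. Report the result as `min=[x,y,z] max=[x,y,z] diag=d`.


A = translate([-2.6, -11.3, -5.2]) cylinder(h=11.6, r=16.8) → bbox [-19.4,-28.1,-5.2] .. [14.2,5.5,6.4]
B = cube([3.2, 5.4, 7.6]) → bbox [0,0,0] .. [3.2,5.4,7.6]
lo = A.lo+B.lo = [-19.4+0, -28.1+0, -5.2+0] = [-19.400,-28.100,-5.200]
hi = A.hi+B.hi = [14.2+3.2, 5.5+5.4, 6.4+7.6] = [17.400,10.900,14.000]
diag = √(36.8²+39²+19.2²) = √3243.88 = 56.955

min=[-19.400,-28.100,-5.200] max=[17.400,10.900,14.000] diag=56.955


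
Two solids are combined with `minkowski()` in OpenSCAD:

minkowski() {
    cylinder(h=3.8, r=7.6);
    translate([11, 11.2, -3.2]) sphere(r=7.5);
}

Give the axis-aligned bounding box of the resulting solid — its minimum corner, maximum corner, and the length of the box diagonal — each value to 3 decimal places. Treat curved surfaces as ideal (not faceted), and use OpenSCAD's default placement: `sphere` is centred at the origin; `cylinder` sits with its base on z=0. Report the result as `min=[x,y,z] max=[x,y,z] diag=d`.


A = translate([11, 11.2, -3.2]) sphere(r=7.5) → bbox [3.5,3.7,-10.7] .. [18.5,18.7,4.3]
B = cylinder(h=3.8, r=7.6) → bbox [-7.6,-7.6,0] .. [7.6,7.6,3.8]
lo = A.lo+B.lo = [3.5-7.6, 3.7-7.6, -10.7+0] = [-4.100,-3.900,-10.700]
hi = A.hi+B.hi = [18.5+7.6, 18.7+7.6, 4.3+3.8] = [26.100,26.300,8.100]
diag = √(30.2²+30.2²+18.8²) = √2177.52 = 46.664

min=[-4.100,-3.900,-10.700] max=[26.100,26.300,8.100] diag=46.664


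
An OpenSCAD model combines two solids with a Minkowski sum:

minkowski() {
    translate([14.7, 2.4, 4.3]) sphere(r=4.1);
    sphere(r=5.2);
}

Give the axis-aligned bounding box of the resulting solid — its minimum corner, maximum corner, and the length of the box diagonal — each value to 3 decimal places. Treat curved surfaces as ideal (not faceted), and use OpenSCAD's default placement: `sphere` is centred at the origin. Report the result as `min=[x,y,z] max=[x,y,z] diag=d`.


A = translate([14.7, 2.4, 4.3]) sphere(r=4.1) → bbox [10.6,-1.7,0.2] .. [18.8,6.5,8.4]
B = sphere(r=5.2) → bbox [-5.2,-5.2,-5.2] .. [5.2,5.2,5.2]
lo = A.lo+B.lo = [10.6-5.2, -1.7-5.2, 0.2-5.2] = [5.400,-6.900,-5.000]
hi = A.hi+B.hi = [18.8+5.2, 6.5+5.2, 8.4+5.2] = [24.000,11.700,13.600]
diag = √(18.6²+18.6²+18.6²) = √1037.88 = 32.216

min=[5.400,-6.900,-5.000] max=[24.000,11.700,13.600] diag=32.216


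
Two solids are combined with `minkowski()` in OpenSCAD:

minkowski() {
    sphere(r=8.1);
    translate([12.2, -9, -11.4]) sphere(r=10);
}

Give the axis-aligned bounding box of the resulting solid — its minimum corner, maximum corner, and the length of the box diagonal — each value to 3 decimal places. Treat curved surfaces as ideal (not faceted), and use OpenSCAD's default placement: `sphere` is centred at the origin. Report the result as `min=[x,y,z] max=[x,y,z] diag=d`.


min=[-5.900,-27.100,-29.500] max=[30.300,9.100,6.700] diag=62.700

A = translate([12.2, -9, -11.4]) sphere(r=10) → bbox [2.2,-19,-21.4] .. [22.2,1,-1.4]
B = sphere(r=8.1) → bbox [-8.1,-8.1,-8.1] .. [8.1,8.1,8.1]
lo = A.lo+B.lo = [2.2-8.1, -19-8.1, -21.4-8.1] = [-5.900,-27.100,-29.500]
hi = A.hi+B.hi = [22.2+8.1, 1+8.1, -1.4+8.1] = [30.300,9.100,6.700]
diag = √(36.2²+36.2²+36.2²) = √3931.32 = 62.700


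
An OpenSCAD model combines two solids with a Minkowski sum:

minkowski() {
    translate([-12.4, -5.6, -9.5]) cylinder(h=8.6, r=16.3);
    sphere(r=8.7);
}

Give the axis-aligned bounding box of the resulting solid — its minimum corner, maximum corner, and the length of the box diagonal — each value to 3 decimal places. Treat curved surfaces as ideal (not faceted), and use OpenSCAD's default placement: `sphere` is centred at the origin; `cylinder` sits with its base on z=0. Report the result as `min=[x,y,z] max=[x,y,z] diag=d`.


A = translate([-12.4, -5.6, -9.5]) cylinder(h=8.6, r=16.3) → bbox [-28.7,-21.9,-9.5] .. [3.9,10.7,-0.9]
B = sphere(r=8.7) → bbox [-8.7,-8.7,-8.7] .. [8.7,8.7,8.7]
lo = A.lo+B.lo = [-28.7-8.7, -21.9-8.7, -9.5-8.7] = [-37.400,-30.600,-18.200]
hi = A.hi+B.hi = [3.9+8.7, 10.7+8.7, -0.9+8.7] = [12.600,19.400,7.800]
diag = √(50²+50²+26²) = √5676 = 75.339

min=[-37.400,-30.600,-18.200] max=[12.600,19.400,7.800] diag=75.339


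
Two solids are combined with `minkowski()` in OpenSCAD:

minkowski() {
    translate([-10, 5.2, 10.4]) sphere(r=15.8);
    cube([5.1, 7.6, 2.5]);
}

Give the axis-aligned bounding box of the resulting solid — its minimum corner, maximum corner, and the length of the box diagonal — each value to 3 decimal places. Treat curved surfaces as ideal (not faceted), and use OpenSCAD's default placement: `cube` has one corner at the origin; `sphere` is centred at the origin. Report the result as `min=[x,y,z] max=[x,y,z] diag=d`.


A = translate([-10, 5.2, 10.4]) sphere(r=15.8) → bbox [-25.8,-10.6,-5.4] .. [5.8,21,26.2]
B = cube([5.1, 7.6, 2.5]) → bbox [0,0,0] .. [5.1,7.6,2.5]
lo = A.lo+B.lo = [-25.8+0, -10.6+0, -5.4+0] = [-25.800,-10.600,-5.400]
hi = A.hi+B.hi = [5.8+5.1, 21+7.6, 26.2+2.5] = [10.900,28.600,28.700]
diag = √(36.7²+39.2²+34.1²) = √4046.34 = 63.611

min=[-25.800,-10.600,-5.400] max=[10.900,28.600,28.700] diag=63.611


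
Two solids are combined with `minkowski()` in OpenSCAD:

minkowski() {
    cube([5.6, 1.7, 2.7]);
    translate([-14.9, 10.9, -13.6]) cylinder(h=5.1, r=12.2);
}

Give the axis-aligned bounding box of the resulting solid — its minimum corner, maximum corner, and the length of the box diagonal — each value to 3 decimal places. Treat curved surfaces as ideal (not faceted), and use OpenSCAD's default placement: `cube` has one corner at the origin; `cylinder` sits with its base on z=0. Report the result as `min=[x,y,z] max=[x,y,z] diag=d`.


min=[-27.100,-1.300,-13.600] max=[2.900,24.800,-5.800] diag=40.522

A = translate([-14.9, 10.9, -13.6]) cylinder(h=5.1, r=12.2) → bbox [-27.1,-1.3,-13.6] .. [-2.7,23.1,-8.5]
B = cube([5.6, 1.7, 2.7]) → bbox [0,0,0] .. [5.6,1.7,2.7]
lo = A.lo+B.lo = [-27.1+0, -1.3+0, -13.6+0] = [-27.100,-1.300,-13.600]
hi = A.hi+B.hi = [-2.7+5.6, 23.1+1.7, -8.5+2.7] = [2.900,24.800,-5.800]
diag = √(30²+26.1²+7.8²) = √1642.05 = 40.522


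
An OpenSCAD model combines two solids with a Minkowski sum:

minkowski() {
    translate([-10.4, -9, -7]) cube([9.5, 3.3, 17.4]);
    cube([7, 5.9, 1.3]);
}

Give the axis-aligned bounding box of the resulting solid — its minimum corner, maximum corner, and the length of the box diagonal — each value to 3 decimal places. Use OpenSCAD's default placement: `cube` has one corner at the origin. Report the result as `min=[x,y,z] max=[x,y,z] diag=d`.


min=[-10.400,-9.000,-7.000] max=[6.100,0.200,11.700] diag=26.582

A = translate([-10.4, -9, -7]) cube([9.5, 3.3, 17.4]) → bbox [-10.4,-9,-7] .. [-0.9,-5.7,10.4]
B = cube([7, 5.9, 1.3]) → bbox [0,0,0] .. [7,5.9,1.3]
lo = A.lo+B.lo = [-10.4+0, -9+0, -7+0] = [-10.400,-9.000,-7.000]
hi = A.hi+B.hi = [-0.9+7, -5.7+5.9, 10.4+1.3] = [6.100,0.200,11.700]
diag = √(16.5²+9.2²+18.7²) = √706.58 = 26.582


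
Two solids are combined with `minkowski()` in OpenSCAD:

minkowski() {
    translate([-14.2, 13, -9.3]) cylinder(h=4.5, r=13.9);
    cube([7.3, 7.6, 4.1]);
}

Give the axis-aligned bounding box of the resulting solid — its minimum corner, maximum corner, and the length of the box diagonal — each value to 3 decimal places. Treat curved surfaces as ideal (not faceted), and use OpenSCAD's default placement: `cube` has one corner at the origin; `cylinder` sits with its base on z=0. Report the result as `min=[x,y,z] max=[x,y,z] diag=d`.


min=[-28.100,-0.900,-9.300] max=[7.000,34.500,-0.700] diag=50.588

A = translate([-14.2, 13, -9.3]) cylinder(h=4.5, r=13.9) → bbox [-28.1,-0.9,-9.3] .. [-0.3,26.9,-4.8]
B = cube([7.3, 7.6, 4.1]) → bbox [0,0,0] .. [7.3,7.6,4.1]
lo = A.lo+B.lo = [-28.1+0, -0.9+0, -9.3+0] = [-28.100,-0.900,-9.300]
hi = A.hi+B.hi = [-0.3+7.3, 26.9+7.6, -4.8+4.1] = [7.000,34.500,-0.700]
diag = √(35.1²+35.4²+8.6²) = √2559.13 = 50.588


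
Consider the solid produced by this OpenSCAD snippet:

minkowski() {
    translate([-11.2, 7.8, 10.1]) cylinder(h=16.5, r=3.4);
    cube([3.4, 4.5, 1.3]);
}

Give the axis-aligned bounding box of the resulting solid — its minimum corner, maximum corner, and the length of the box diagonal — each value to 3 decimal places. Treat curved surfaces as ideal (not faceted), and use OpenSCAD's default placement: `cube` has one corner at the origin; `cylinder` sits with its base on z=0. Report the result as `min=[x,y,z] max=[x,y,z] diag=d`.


A = translate([-11.2, 7.8, 10.1]) cylinder(h=16.5, r=3.4) → bbox [-14.6,4.4,10.1] .. [-7.8,11.2,26.6]
B = cube([3.4, 4.5, 1.3]) → bbox [0,0,0] .. [3.4,4.5,1.3]
lo = A.lo+B.lo = [-14.6+0, 4.4+0, 10.1+0] = [-14.600,4.400,10.100]
hi = A.hi+B.hi = [-7.8+3.4, 11.2+4.5, 26.6+1.3] = [-4.400,15.700,27.900]
diag = √(10.2²+11.3²+17.8²) = √548.57 = 23.422

min=[-14.600,4.400,10.100] max=[-4.400,15.700,27.900] diag=23.422


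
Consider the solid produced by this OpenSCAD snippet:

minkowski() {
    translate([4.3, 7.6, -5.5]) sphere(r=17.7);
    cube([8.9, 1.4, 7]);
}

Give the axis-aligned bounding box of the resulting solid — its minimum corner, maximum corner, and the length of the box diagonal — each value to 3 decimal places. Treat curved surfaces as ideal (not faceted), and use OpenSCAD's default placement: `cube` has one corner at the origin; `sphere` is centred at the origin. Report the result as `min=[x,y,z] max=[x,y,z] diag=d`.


min=[-13.400,-10.100,-23.200] max=[30.900,26.700,19.200] diag=71.516

A = translate([4.3, 7.6, -5.5]) sphere(r=17.7) → bbox [-13.4,-10.1,-23.2] .. [22,25.3,12.2]
B = cube([8.9, 1.4, 7]) → bbox [0,0,0] .. [8.9,1.4,7]
lo = A.lo+B.lo = [-13.4+0, -10.1+0, -23.2+0] = [-13.400,-10.100,-23.200]
hi = A.hi+B.hi = [22+8.9, 25.3+1.4, 12.2+7] = [30.900,26.700,19.200]
diag = √(44.3²+36.8²+42.4²) = √5114.49 = 71.516


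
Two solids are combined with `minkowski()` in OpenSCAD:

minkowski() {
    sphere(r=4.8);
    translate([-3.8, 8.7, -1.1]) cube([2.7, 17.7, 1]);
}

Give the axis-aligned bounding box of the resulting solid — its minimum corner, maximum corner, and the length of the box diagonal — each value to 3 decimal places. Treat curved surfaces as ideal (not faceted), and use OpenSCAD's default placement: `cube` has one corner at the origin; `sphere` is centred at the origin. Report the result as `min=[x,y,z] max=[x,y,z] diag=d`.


min=[-8.600,3.900,-5.900] max=[3.700,31.200,4.700] diag=31.764

A = translate([-3.8, 8.7, -1.1]) cube([2.7, 17.7, 1]) → bbox [-3.8,8.7,-1.1] .. [-1.1,26.4,-0.1]
B = sphere(r=4.8) → bbox [-4.8,-4.8,-4.8] .. [4.8,4.8,4.8]
lo = A.lo+B.lo = [-3.8-4.8, 8.7-4.8, -1.1-4.8] = [-8.600,3.900,-5.900]
hi = A.hi+B.hi = [-1.1+4.8, 26.4+4.8, -0.1+4.8] = [3.700,31.200,4.700]
diag = √(12.3²+27.3²+10.6²) = √1008.94 = 31.764


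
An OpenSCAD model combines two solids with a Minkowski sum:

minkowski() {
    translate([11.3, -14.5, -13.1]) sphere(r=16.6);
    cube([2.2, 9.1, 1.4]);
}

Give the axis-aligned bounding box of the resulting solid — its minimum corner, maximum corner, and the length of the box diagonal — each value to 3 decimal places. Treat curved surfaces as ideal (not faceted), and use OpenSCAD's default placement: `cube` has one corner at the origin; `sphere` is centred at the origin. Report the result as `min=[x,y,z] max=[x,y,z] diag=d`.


A = translate([11.3, -14.5, -13.1]) sphere(r=16.6) → bbox [-5.3,-31.1,-29.7] .. [27.9,2.1,3.5]
B = cube([2.2, 9.1, 1.4]) → bbox [0,0,0] .. [2.2,9.1,1.4]
lo = A.lo+B.lo = [-5.3+0, -31.1+0, -29.7+0] = [-5.300,-31.100,-29.700]
hi = A.hi+B.hi = [27.9+2.2, 2.1+9.1, 3.5+1.4] = [30.100,11.200,4.900]
diag = √(35.4²+42.3²+34.6²) = √4239.61 = 65.112

min=[-5.300,-31.100,-29.700] max=[30.100,11.200,4.900] diag=65.112


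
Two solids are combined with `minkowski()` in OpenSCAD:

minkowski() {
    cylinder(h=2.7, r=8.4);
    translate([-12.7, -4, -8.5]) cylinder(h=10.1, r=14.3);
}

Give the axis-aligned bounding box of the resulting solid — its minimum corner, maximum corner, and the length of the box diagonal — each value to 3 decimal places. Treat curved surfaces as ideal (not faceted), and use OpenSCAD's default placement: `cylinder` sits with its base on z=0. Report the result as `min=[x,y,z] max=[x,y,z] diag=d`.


min=[-35.400,-26.700,-8.500] max=[10.000,18.700,4.300] diag=65.469

A = translate([-12.7, -4, -8.5]) cylinder(h=10.1, r=14.3) → bbox [-27,-18.3,-8.5] .. [1.6,10.3,1.6]
B = cylinder(h=2.7, r=8.4) → bbox [-8.4,-8.4,0] .. [8.4,8.4,2.7]
lo = A.lo+B.lo = [-27-8.4, -18.3-8.4, -8.5+0] = [-35.400,-26.700,-8.500]
hi = A.hi+B.hi = [1.6+8.4, 10.3+8.4, 1.6+2.7] = [10.000,18.700,4.300]
diag = √(45.4²+45.4²+12.8²) = √4286.16 = 65.469


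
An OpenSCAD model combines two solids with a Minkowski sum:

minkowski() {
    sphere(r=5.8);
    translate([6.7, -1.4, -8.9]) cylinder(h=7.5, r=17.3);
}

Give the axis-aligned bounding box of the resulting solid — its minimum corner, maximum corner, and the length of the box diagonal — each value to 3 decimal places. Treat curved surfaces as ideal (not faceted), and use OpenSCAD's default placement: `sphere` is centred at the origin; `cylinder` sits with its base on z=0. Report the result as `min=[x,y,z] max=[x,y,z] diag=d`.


A = translate([6.7, -1.4, -8.9]) cylinder(h=7.5, r=17.3) → bbox [-10.6,-18.7,-8.9] .. [24,15.9,-1.4]
B = sphere(r=5.8) → bbox [-5.8,-5.8,-5.8] .. [5.8,5.8,5.8]
lo = A.lo+B.lo = [-10.6-5.8, -18.7-5.8, -8.9-5.8] = [-16.400,-24.500,-14.700]
hi = A.hi+B.hi = [24+5.8, 15.9+5.8, -1.4+5.8] = [29.800,21.700,4.400]
diag = √(46.2²+46.2²+19.1²) = √4633.69 = 68.071

min=[-16.400,-24.500,-14.700] max=[29.800,21.700,4.400] diag=68.071


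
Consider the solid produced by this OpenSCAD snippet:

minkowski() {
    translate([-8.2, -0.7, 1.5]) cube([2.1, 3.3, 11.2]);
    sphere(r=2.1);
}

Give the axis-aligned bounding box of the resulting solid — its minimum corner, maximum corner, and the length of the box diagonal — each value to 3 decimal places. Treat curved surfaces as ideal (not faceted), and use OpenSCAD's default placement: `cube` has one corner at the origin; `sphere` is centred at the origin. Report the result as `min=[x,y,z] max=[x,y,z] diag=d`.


A = translate([-8.2, -0.7, 1.5]) cube([2.1, 3.3, 11.2]) → bbox [-8.2,-0.7,1.5] .. [-6.1,2.6,12.7]
B = sphere(r=2.1) → bbox [-2.1,-2.1,-2.1] .. [2.1,2.1,2.1]
lo = A.lo+B.lo = [-8.2-2.1, -0.7-2.1, 1.5-2.1] = [-10.300,-2.800,-0.600]
hi = A.hi+B.hi = [-6.1+2.1, 2.6+2.1, 12.7+2.1] = [-4.000,4.700,14.800]
diag = √(6.3²+7.5²+15.4²) = √333.1 = 18.251

min=[-10.300,-2.800,-0.600] max=[-4.000,4.700,14.800] diag=18.251


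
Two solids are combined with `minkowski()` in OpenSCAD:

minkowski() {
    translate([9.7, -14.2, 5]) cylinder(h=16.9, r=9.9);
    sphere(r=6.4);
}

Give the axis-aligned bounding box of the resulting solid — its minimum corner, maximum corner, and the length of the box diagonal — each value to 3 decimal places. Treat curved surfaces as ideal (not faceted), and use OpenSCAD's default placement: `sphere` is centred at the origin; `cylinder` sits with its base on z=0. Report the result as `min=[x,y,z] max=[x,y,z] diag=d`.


A = translate([9.7, -14.2, 5]) cylinder(h=16.9, r=9.9) → bbox [-0.2,-24.1,5] .. [19.6,-4.3,21.9]
B = sphere(r=6.4) → bbox [-6.4,-6.4,-6.4] .. [6.4,6.4,6.4]
lo = A.lo+B.lo = [-0.2-6.4, -24.1-6.4, 5-6.4] = [-6.600,-30.500,-1.400]
hi = A.hi+B.hi = [19.6+6.4, -4.3+6.4, 21.9+6.4] = [26.000,2.100,28.300]
diag = √(32.6²+32.6²+29.7²) = √3007.61 = 54.842

min=[-6.600,-30.500,-1.400] max=[26.000,2.100,28.300] diag=54.842


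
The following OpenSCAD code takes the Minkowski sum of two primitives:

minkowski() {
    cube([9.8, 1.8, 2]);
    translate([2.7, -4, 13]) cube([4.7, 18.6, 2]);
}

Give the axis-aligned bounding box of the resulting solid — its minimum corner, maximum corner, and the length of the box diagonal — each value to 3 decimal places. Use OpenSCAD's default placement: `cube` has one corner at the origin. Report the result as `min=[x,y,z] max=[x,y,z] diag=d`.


A = translate([2.7, -4, 13]) cube([4.7, 18.6, 2]) → bbox [2.7,-4,13] .. [7.4,14.6,15]
B = cube([9.8, 1.8, 2]) → bbox [0,0,0] .. [9.8,1.8,2]
lo = A.lo+B.lo = [2.7+0, -4+0, 13+0] = [2.700,-4.000,13.000]
hi = A.hi+B.hi = [7.4+9.8, 14.6+1.8, 15+2] = [17.200,16.400,17.000]
diag = √(14.5²+20.4²+4²) = √642.41 = 25.346

min=[2.700,-4.000,13.000] max=[17.200,16.400,17.000] diag=25.346


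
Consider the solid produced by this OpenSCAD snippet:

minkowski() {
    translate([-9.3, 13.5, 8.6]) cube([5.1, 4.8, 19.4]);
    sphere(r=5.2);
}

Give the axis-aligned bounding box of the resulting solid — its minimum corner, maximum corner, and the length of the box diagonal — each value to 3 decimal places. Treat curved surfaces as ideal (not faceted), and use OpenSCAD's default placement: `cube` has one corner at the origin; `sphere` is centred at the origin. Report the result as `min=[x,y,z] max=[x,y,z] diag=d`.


A = translate([-9.3, 13.5, 8.6]) cube([5.1, 4.8, 19.4]) → bbox [-9.3,13.5,8.6] .. [-4.2,18.3,28]
B = sphere(r=5.2) → bbox [-5.2,-5.2,-5.2] .. [5.2,5.2,5.2]
lo = A.lo+B.lo = [-9.3-5.2, 13.5-5.2, 8.6-5.2] = [-14.500,8.300,3.400]
hi = A.hi+B.hi = [-4.2+5.2, 18.3+5.2, 28+5.2] = [1.000,23.500,33.200]
diag = √(15.5²+15.2²+29.8²) = √1359.33 = 36.869

min=[-14.500,8.300,3.400] max=[1.000,23.500,33.200] diag=36.869


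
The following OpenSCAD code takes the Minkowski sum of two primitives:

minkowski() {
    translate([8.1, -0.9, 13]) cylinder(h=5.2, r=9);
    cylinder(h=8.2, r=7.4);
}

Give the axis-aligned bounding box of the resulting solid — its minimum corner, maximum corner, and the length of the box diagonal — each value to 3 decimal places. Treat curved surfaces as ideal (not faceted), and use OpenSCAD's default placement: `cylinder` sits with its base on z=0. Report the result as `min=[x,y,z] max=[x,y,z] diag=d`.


min=[-8.300,-17.300,13.000] max=[24.500,15.500,26.400] diag=48.283

A = translate([8.1, -0.9, 13]) cylinder(h=5.2, r=9) → bbox [-0.9,-9.9,13] .. [17.1,8.1,18.2]
B = cylinder(h=8.2, r=7.4) → bbox [-7.4,-7.4,0] .. [7.4,7.4,8.2]
lo = A.lo+B.lo = [-0.9-7.4, -9.9-7.4, 13+0] = [-8.300,-17.300,13.000]
hi = A.hi+B.hi = [17.1+7.4, 8.1+7.4, 18.2+8.2] = [24.500,15.500,26.400]
diag = √(32.8²+32.8²+13.4²) = √2331.24 = 48.283


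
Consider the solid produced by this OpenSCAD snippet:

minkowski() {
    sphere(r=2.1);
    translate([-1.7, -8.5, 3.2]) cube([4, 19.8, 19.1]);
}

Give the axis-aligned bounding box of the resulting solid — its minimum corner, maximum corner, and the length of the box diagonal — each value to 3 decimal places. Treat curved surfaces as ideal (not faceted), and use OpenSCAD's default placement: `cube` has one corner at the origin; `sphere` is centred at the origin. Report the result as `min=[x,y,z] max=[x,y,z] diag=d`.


A = translate([-1.7, -8.5, 3.2]) cube([4, 19.8, 19.1]) → bbox [-1.7,-8.5,3.2] .. [2.3,11.3,22.3]
B = sphere(r=2.1) → bbox [-2.1,-2.1,-2.1] .. [2.1,2.1,2.1]
lo = A.lo+B.lo = [-1.7-2.1, -8.5-2.1, 3.2-2.1] = [-3.800,-10.600,1.100]
hi = A.hi+B.hi = [2.3+2.1, 11.3+2.1, 22.3+2.1] = [4.400,13.400,24.400]
diag = √(8.2²+24²+23.3²) = √1186.13 = 34.440

min=[-3.800,-10.600,1.100] max=[4.400,13.400,24.400] diag=34.440


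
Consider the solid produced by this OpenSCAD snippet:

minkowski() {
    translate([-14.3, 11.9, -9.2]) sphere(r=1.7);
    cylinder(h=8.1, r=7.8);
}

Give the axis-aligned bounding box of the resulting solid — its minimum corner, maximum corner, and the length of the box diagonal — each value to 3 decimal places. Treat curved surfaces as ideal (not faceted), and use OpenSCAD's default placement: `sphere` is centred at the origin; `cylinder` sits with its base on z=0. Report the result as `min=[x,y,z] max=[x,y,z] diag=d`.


A = translate([-14.3, 11.9, -9.2]) sphere(r=1.7) → bbox [-16,10.2,-10.9] .. [-12.6,13.6,-7.5]
B = cylinder(h=8.1, r=7.8) → bbox [-7.8,-7.8,0] .. [7.8,7.8,8.1]
lo = A.lo+B.lo = [-16-7.8, 10.2-7.8, -10.9+0] = [-23.800,2.400,-10.900]
hi = A.hi+B.hi = [-12.6+7.8, 13.6+7.8, -7.5+8.1] = [-4.800,21.400,0.600]
diag = √(19²+19²+11.5²) = √854.25 = 29.228

min=[-23.800,2.400,-10.900] max=[-4.800,21.400,0.600] diag=29.228


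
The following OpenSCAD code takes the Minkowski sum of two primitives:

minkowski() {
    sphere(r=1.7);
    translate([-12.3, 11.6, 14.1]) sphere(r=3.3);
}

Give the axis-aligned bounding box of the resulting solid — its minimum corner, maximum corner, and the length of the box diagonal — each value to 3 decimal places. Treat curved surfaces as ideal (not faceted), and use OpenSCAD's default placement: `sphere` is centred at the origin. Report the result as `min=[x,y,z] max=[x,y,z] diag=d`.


min=[-17.300,6.600,9.100] max=[-7.300,16.600,19.100] diag=17.321

A = translate([-12.3, 11.6, 14.1]) sphere(r=3.3) → bbox [-15.6,8.3,10.8] .. [-9,14.9,17.4]
B = sphere(r=1.7) → bbox [-1.7,-1.7,-1.7] .. [1.7,1.7,1.7]
lo = A.lo+B.lo = [-15.6-1.7, 8.3-1.7, 10.8-1.7] = [-17.300,6.600,9.100]
hi = A.hi+B.hi = [-9+1.7, 14.9+1.7, 17.4+1.7] = [-7.300,16.600,19.100]
diag = √(10²+10²+10²) = √300 = 17.321


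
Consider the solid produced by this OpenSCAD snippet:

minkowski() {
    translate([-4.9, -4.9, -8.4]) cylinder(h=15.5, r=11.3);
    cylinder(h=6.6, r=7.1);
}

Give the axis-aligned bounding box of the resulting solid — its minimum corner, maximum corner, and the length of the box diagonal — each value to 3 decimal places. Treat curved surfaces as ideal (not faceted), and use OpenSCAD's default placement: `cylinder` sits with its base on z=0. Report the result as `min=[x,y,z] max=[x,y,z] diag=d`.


A = translate([-4.9, -4.9, -8.4]) cylinder(h=15.5, r=11.3) → bbox [-16.2,-16.2,-8.4] .. [6.4,6.4,7.1]
B = cylinder(h=6.6, r=7.1) → bbox [-7.1,-7.1,0] .. [7.1,7.1,6.6]
lo = A.lo+B.lo = [-16.2-7.1, -16.2-7.1, -8.4+0] = [-23.300,-23.300,-8.400]
hi = A.hi+B.hi = [6.4+7.1, 6.4+7.1, 7.1+6.6] = [13.500,13.500,13.700]
diag = √(36.8²+36.8²+22.1²) = √3196.89 = 56.541

min=[-23.300,-23.300,-8.400] max=[13.500,13.500,13.700] diag=56.541


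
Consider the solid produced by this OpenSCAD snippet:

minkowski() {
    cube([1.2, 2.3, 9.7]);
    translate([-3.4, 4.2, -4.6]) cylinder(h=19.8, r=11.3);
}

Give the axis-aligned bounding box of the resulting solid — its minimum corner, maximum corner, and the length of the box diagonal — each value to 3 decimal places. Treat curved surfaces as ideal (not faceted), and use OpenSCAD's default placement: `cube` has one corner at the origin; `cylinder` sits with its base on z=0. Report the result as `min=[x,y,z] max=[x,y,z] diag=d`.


min=[-14.700,-7.100,-4.600] max=[9.100,17.800,24.900] diag=45.351

A = translate([-3.4, 4.2, -4.6]) cylinder(h=19.8, r=11.3) → bbox [-14.7,-7.1,-4.6] .. [7.9,15.5,15.2]
B = cube([1.2, 2.3, 9.7]) → bbox [0,0,0] .. [1.2,2.3,9.7]
lo = A.lo+B.lo = [-14.7+0, -7.1+0, -4.6+0] = [-14.700,-7.100,-4.600]
hi = A.hi+B.hi = [7.9+1.2, 15.5+2.3, 15.2+9.7] = [9.100,17.800,24.900]
diag = √(23.8²+24.9²+29.5²) = √2056.7 = 45.351


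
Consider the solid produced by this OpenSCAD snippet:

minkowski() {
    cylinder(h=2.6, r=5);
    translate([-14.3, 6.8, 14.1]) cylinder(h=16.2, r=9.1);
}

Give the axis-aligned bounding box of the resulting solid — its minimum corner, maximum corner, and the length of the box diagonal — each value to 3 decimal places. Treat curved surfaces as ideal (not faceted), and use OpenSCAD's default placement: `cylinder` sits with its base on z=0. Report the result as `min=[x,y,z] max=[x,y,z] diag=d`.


A = translate([-14.3, 6.8, 14.1]) cylinder(h=16.2, r=9.1) → bbox [-23.4,-2.3,14.1] .. [-5.2,15.9,30.3]
B = cylinder(h=2.6, r=5) → bbox [-5,-5,0] .. [5,5,2.6]
lo = A.lo+B.lo = [-23.4-5, -2.3-5, 14.1+0] = [-28.400,-7.300,14.100]
hi = A.hi+B.hi = [-5.2+5, 15.9+5, 30.3+2.6] = [-0.200,20.900,32.900]
diag = √(28.2²+28.2²+18.8²) = √1943.92 = 44.090

min=[-28.400,-7.300,14.100] max=[-0.200,20.900,32.900] diag=44.090


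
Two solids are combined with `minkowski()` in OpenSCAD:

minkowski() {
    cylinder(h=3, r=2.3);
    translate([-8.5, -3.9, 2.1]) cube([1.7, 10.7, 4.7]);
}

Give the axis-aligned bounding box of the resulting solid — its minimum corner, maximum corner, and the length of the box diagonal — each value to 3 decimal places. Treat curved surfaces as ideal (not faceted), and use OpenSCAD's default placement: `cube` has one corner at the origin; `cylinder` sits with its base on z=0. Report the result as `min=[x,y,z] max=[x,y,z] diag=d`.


A = translate([-8.5, -3.9, 2.1]) cube([1.7, 10.7, 4.7]) → bbox [-8.5,-3.9,2.1] .. [-6.8,6.8,6.8]
B = cylinder(h=3, r=2.3) → bbox [-2.3,-2.3,0] .. [2.3,2.3,3]
lo = A.lo+B.lo = [-8.5-2.3, -3.9-2.3, 2.1+0] = [-10.800,-6.200,2.100]
hi = A.hi+B.hi = [-6.8+2.3, 6.8+2.3, 6.8+3] = [-4.500,9.100,9.800]
diag = √(6.3²+15.3²+7.7²) = √333.07 = 18.250

min=[-10.800,-6.200,2.100] max=[-4.500,9.100,9.800] diag=18.250


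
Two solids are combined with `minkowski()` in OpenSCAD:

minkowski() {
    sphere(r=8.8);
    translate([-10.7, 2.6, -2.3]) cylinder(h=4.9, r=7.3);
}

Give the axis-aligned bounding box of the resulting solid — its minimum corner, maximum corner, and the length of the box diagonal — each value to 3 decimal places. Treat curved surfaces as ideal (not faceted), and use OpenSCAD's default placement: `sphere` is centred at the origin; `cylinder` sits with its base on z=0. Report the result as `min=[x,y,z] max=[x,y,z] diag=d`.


min=[-26.800,-13.500,-11.100] max=[5.400,18.700,11.400] diag=50.793

A = translate([-10.7, 2.6, -2.3]) cylinder(h=4.9, r=7.3) → bbox [-18,-4.7,-2.3] .. [-3.4,9.9,2.6]
B = sphere(r=8.8) → bbox [-8.8,-8.8,-8.8] .. [8.8,8.8,8.8]
lo = A.lo+B.lo = [-18-8.8, -4.7-8.8, -2.3-8.8] = [-26.800,-13.500,-11.100]
hi = A.hi+B.hi = [-3.4+8.8, 9.9+8.8, 2.6+8.8] = [5.400,18.700,11.400]
diag = √(32.2²+32.2²+22.5²) = √2579.93 = 50.793


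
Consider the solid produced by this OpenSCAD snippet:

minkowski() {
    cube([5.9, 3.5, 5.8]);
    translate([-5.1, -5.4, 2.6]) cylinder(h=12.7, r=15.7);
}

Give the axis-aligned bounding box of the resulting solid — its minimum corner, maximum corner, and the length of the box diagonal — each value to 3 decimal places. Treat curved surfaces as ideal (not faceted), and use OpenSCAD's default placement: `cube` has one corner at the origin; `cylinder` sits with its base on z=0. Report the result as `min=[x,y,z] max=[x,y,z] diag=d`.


A = translate([-5.1, -5.4, 2.6]) cylinder(h=12.7, r=15.7) → bbox [-20.8,-21.1,2.6] .. [10.6,10.3,15.3]
B = cube([5.9, 3.5, 5.8]) → bbox [0,0,0] .. [5.9,3.5,5.8]
lo = A.lo+B.lo = [-20.8+0, -21.1+0, 2.6+0] = [-20.800,-21.100,2.600]
hi = A.hi+B.hi = [10.6+5.9, 10.3+3.5, 15.3+5.8] = [16.500,13.800,21.100]
diag = √(37.3²+34.9²+18.5²) = √2951.55 = 54.328

min=[-20.800,-21.100,2.600] max=[16.500,13.800,21.100] diag=54.328


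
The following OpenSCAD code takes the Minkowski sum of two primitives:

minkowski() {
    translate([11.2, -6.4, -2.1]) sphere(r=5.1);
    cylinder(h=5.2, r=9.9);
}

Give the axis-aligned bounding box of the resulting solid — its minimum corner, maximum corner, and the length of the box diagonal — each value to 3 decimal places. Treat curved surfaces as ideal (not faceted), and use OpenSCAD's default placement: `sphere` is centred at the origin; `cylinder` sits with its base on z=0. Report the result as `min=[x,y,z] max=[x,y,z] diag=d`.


A = translate([11.2, -6.4, -2.1]) sphere(r=5.1) → bbox [6.1,-11.5,-7.2] .. [16.3,-1.3,3]
B = cylinder(h=5.2, r=9.9) → bbox [-9.9,-9.9,0] .. [9.9,9.9,5.2]
lo = A.lo+B.lo = [6.1-9.9, -11.5-9.9, -7.2+0] = [-3.800,-21.400,-7.200]
hi = A.hi+B.hi = [16.3+9.9, -1.3+9.9, 3+5.2] = [26.200,8.600,8.200]
diag = √(30²+30²+15.4²) = √2037.16 = 45.135

min=[-3.800,-21.400,-7.200] max=[26.200,8.600,8.200] diag=45.135


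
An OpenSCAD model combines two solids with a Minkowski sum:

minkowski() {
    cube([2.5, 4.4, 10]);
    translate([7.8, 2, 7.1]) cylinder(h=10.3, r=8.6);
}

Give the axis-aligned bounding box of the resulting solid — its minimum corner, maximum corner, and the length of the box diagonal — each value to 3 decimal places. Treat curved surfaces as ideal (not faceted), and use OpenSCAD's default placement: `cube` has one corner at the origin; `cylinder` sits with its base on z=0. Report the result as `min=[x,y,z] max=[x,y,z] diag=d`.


min=[-0.800,-6.600,7.100] max=[18.900,15.000,27.400] diag=35.591

A = translate([7.8, 2, 7.1]) cylinder(h=10.3, r=8.6) → bbox [-0.8,-6.6,7.1] .. [16.4,10.6,17.4]
B = cube([2.5, 4.4, 10]) → bbox [0,0,0] .. [2.5,4.4,10]
lo = A.lo+B.lo = [-0.8+0, -6.6+0, 7.1+0] = [-0.800,-6.600,7.100]
hi = A.hi+B.hi = [16.4+2.5, 10.6+4.4, 17.4+10] = [18.900,15.000,27.400]
diag = √(19.7²+21.6²+20.3²) = √1266.74 = 35.591


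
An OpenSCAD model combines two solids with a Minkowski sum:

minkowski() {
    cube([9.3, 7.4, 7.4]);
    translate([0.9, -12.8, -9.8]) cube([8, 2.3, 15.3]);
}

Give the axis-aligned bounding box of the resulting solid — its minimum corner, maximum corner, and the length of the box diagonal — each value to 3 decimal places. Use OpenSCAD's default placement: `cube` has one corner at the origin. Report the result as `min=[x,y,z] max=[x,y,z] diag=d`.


min=[0.900,-12.800,-9.800] max=[18.200,-3.100,12.900] diag=30.144

A = translate([0.9, -12.8, -9.8]) cube([8, 2.3, 15.3]) → bbox [0.9,-12.8,-9.8] .. [8.9,-10.5,5.5]
B = cube([9.3, 7.4, 7.4]) → bbox [0,0,0] .. [9.3,7.4,7.4]
lo = A.lo+B.lo = [0.9+0, -12.8+0, -9.8+0] = [0.900,-12.800,-9.800]
hi = A.hi+B.hi = [8.9+9.3, -10.5+7.4, 5.5+7.4] = [18.200,-3.100,12.900]
diag = √(17.3²+9.7²+22.7²) = √908.67 = 30.144


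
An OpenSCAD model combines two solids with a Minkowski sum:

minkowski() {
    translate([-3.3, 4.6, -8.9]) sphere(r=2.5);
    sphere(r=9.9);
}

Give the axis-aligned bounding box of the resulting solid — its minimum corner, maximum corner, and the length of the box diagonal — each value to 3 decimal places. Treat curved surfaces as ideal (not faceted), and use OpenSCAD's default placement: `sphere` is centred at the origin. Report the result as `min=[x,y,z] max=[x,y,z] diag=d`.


A = translate([-3.3, 4.6, -8.9]) sphere(r=2.5) → bbox [-5.8,2.1,-11.4] .. [-0.8,7.1,-6.4]
B = sphere(r=9.9) → bbox [-9.9,-9.9,-9.9] .. [9.9,9.9,9.9]
lo = A.lo+B.lo = [-5.8-9.9, 2.1-9.9, -11.4-9.9] = [-15.700,-7.800,-21.300]
hi = A.hi+B.hi = [-0.8+9.9, 7.1+9.9, -6.4+9.9] = [9.100,17.000,3.500]
diag = √(24.8²+24.8²+24.8²) = √1845.12 = 42.955

min=[-15.700,-7.800,-21.300] max=[9.100,17.000,3.500] diag=42.955
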